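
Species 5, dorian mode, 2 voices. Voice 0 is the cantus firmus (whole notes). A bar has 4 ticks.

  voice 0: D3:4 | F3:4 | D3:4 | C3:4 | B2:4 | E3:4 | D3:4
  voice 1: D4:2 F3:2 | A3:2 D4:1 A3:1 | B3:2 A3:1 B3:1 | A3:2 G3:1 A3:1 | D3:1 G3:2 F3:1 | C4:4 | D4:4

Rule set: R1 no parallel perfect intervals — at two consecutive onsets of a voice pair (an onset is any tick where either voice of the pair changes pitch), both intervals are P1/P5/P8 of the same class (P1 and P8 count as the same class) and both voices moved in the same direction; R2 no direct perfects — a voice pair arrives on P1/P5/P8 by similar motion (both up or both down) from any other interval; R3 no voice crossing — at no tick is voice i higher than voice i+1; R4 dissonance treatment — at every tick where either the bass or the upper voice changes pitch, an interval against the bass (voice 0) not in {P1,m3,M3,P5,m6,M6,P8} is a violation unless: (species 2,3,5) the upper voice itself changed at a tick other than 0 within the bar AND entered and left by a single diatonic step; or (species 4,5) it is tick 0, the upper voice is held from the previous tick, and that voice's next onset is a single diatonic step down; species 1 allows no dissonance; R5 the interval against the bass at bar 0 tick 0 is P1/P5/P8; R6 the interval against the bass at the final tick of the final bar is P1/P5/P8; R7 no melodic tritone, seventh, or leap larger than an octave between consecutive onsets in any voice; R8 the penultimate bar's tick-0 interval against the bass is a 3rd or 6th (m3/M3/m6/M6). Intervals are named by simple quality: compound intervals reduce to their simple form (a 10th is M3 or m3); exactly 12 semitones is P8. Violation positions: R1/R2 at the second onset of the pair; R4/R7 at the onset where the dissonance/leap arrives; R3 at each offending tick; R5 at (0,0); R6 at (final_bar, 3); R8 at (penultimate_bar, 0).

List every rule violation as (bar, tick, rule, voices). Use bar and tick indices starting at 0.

bar 0: v0=D3 v1=D4 downbeat P8
bar 1: v0=F3 v1=A3 downbeat M3
bar 2: v0=D3 v1=B3 downbeat M6
bar 3: v0=C3 v1=A3 downbeat M6
bar 4: v0=B2 v1=D3 downbeat m3
bar 5: v0=E3 v1=C4 downbeat m6
bar 6: v0=D3 v1=D4 downbeat P8
  -> R4 @ bar 4 tick 3 v(0, 1): B2/F3 TT untreated

(4, 3, R4, (0, 1))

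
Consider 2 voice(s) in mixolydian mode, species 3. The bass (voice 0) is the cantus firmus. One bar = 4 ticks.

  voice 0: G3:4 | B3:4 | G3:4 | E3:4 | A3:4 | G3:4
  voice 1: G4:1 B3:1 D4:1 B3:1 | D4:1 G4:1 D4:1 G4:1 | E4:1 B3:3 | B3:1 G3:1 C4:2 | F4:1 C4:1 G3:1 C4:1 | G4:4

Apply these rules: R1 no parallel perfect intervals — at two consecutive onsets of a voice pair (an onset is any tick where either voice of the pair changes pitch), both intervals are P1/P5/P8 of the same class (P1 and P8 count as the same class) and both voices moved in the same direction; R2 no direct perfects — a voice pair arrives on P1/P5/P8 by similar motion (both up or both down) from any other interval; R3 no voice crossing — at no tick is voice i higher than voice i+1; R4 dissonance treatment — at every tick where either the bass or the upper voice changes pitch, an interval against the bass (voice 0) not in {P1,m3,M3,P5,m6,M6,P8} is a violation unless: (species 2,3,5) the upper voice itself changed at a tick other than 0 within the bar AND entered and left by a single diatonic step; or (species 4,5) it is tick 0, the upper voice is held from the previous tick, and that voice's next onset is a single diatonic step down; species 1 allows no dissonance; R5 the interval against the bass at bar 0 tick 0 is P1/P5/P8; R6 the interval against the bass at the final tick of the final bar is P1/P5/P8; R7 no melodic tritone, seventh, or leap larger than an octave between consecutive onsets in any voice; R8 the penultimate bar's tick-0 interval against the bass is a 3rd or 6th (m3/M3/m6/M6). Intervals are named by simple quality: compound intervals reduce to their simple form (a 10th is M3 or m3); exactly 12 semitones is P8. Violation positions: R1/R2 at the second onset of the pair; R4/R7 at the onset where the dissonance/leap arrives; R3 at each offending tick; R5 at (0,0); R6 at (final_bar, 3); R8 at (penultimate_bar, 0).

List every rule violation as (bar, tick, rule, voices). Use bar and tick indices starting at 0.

bar 0: v0=G3 v1=G4 downbeat P8
bar 1: v0=B3 v1=D4 downbeat m3
bar 2: v0=G3 v1=E4 downbeat M6
bar 3: v0=E3 v1=B3 downbeat P5
bar 4: v0=A3 v1=F4 downbeat m6
bar 5: v0=G3 v1=G4 downbeat P8
  -> R3 @ bar 4 tick 2 v(0, 1): A3 above G3
  -> R4 @ bar 4 tick 2 v(0, 1): A3/G3 M2 untreated

(4, 2, R3, (0, 1))
(4, 2, R4, (0, 1))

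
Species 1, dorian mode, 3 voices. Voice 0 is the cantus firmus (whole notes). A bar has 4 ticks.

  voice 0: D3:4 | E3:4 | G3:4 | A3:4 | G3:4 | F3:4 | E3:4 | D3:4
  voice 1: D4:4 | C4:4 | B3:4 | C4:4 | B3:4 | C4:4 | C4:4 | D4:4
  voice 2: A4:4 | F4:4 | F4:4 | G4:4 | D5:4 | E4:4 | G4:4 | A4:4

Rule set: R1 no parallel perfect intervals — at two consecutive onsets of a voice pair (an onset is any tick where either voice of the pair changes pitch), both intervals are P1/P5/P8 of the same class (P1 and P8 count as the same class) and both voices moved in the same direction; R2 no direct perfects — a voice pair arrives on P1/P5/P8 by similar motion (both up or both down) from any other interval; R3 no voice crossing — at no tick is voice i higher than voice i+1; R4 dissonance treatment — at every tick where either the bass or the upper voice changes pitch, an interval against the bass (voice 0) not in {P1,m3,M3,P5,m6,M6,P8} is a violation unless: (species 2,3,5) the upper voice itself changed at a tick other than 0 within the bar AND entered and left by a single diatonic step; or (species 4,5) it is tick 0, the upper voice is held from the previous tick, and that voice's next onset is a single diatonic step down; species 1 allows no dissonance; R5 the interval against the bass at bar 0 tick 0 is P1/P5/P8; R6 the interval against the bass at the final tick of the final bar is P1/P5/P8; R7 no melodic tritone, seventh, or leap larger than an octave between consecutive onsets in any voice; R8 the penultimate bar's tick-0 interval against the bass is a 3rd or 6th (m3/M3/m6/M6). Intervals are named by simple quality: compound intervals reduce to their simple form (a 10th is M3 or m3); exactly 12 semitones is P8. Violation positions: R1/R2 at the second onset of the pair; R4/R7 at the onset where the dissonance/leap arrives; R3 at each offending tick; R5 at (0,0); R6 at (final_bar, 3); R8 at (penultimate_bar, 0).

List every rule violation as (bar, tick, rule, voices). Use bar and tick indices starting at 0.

(1, 0, R4, (0, 2))
(2, 0, R4, (0, 2))
(3, 0, R2, (1, 2))
(3, 0, R4, (0, 2))
(5, 0, R4, (0, 2))
(5, 0, R7, (2,))
(7, 0, R1, (1, 2))

bar 0: v0=D3 v1=D4 v2=A4 downbeat P5
bar 1: v0=E3 v1=C4 v2=F4 downbeat m2
bar 2: v0=G3 v1=B3 v2=F4 downbeat m7
bar 3: v0=A3 v1=C4 v2=G4 downbeat m7
bar 4: v0=G3 v1=B3 v2=D5 downbeat P5
bar 5: v0=F3 v1=C4 v2=E4 downbeat M7
bar 6: v0=E3 v1=C4 v2=G4 downbeat m3
bar 7: v0=D3 v1=D4 v2=A4 downbeat P5
  -> R4 @ bar 1 tick 0 v(0, 2): E3/F4 m2 untreated
  -> R4 @ bar 2 tick 0 v(0, 2): G3/F4 m7 untreated
  -> R2 @ bar 3 tick 0 v(1, 2): B3/F4 TT -> C4/G4 P5 similar
  -> R4 @ bar 3 tick 0 v(0, 2): A3/G4 m7 untreated
  -> R4 @ bar 5 tick 0 v(0, 2): F3/E4 M7 untreated
  -> R7 @ bar 5 tick 0 v(2,): D5->E4 leap 10st
  -> R1 @ bar 7 tick 0 v(1, 2): C4/G4 P5 -> D4/A4 P5 similar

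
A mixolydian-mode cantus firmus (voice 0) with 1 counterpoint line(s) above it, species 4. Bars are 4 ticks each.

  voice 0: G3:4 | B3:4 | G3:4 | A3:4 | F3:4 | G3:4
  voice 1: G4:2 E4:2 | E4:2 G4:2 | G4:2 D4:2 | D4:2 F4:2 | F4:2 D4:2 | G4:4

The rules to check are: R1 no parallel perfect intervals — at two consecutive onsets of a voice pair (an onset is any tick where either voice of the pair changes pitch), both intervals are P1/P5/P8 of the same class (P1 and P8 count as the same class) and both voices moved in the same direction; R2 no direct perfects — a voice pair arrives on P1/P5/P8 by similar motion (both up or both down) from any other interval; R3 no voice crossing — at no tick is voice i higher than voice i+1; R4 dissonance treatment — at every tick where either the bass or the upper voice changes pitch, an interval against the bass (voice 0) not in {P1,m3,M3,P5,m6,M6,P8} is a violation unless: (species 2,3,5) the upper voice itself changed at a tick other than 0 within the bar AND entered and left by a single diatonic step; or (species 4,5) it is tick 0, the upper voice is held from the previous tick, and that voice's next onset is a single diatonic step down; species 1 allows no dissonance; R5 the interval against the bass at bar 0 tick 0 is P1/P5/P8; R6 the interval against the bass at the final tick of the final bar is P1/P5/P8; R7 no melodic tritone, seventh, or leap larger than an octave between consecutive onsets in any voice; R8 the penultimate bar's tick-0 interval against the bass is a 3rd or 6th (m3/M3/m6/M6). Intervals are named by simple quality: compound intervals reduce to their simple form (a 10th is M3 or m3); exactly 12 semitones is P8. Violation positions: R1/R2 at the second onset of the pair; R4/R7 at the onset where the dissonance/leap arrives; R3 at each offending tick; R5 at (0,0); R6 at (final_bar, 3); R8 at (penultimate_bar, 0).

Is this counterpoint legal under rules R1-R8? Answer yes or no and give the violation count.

No (4 violations)

bar 0: v0=G3 v1=G4 (P8)
bar 1: v0=B3 v1=E4 (P4)
bar 2: v0=G3 v1=G4 (P8)
bar 3: v0=A3 v1=D4 (P4)
bar 4: v0=F3 v1=F4 (P8)
bar 5: v0=G3 v1=G4 (P8)
  R4 @ bar1.0: B3/E4 P4 untreated
  R4 @ bar3.0: A3/D4 P4 untreated
  R8 @ bar4.0: penult P8 not 3rd/6th
  R2 @ bar5.0: F3/D4 M6 -> G3/G4 P8 similar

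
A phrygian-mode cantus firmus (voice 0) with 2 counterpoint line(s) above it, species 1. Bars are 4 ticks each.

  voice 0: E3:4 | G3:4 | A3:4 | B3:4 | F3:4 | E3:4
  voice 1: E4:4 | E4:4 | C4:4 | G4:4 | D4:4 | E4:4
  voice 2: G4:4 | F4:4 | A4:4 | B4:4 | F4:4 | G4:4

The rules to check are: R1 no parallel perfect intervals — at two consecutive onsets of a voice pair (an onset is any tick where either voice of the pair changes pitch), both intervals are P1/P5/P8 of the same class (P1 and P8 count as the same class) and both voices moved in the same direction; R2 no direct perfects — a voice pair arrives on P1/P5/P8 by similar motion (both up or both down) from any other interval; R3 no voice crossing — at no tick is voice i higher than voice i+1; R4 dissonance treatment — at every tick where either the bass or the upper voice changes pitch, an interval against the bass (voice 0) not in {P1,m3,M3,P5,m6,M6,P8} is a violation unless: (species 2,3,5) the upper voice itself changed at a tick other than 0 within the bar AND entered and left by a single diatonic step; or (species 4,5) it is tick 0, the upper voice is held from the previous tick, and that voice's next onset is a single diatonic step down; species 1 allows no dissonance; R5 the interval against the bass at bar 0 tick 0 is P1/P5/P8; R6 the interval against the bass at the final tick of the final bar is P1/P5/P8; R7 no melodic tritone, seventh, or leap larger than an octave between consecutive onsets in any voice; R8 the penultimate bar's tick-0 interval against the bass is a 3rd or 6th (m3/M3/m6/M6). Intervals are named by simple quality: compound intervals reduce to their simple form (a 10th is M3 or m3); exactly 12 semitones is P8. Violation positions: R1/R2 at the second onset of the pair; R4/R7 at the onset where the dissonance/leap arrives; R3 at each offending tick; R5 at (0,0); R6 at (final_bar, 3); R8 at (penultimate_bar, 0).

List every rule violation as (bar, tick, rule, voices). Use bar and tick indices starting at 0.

(0, 0, R5, (0, 2))
(1, 0, R4, (0, 2))
(2, 0, R2, (0, 2))
(3, 0, R1, (0, 2))
(4, 0, R1, (0, 2))
(4, 0, R7, (0,))
(4, 0, R7, (2,))
(4, 0, R8, (0, 2))
(5, 3, R6, (0, 2))

bar 0: v0=E3 v1=E4 v2=G4 downbeat m3
bar 1: v0=G3 v1=E4 v2=F4 downbeat m7
bar 2: v0=A3 v1=C4 v2=A4 downbeat P8
bar 3: v0=B3 v1=G4 v2=B4 downbeat P8
bar 4: v0=F3 v1=D4 v2=F4 downbeat P8
bar 5: v0=E3 v1=E4 v2=G4 downbeat m3
  -> R5 @ bar 0 tick 0 v(0, 2): opens on m3
  -> R4 @ bar 1 tick 0 v(0, 2): G3/F4 m7 untreated
  -> R2 @ bar 2 tick 0 v(0, 2): G3/F4 m7 -> A3/A4 P8 similar
  -> R1 @ bar 3 tick 0 v(0, 2): A3/A4 P8 -> B3/B4 P8 similar
  -> R1 @ bar 4 tick 0 v(0, 2): B3/B4 P8 -> F3/F4 P8 similar
  -> R7 @ bar 4 tick 0 v(0,): B3->F3 leap 6st
  -> R7 @ bar 4 tick 0 v(2,): B4->F4 leap 6st
  -> R8 @ bar 4 tick 0 v(0, 2): penult P8 not 3rd/6th
  -> R6 @ bar 5 tick 3 v(0, 2): closes on m3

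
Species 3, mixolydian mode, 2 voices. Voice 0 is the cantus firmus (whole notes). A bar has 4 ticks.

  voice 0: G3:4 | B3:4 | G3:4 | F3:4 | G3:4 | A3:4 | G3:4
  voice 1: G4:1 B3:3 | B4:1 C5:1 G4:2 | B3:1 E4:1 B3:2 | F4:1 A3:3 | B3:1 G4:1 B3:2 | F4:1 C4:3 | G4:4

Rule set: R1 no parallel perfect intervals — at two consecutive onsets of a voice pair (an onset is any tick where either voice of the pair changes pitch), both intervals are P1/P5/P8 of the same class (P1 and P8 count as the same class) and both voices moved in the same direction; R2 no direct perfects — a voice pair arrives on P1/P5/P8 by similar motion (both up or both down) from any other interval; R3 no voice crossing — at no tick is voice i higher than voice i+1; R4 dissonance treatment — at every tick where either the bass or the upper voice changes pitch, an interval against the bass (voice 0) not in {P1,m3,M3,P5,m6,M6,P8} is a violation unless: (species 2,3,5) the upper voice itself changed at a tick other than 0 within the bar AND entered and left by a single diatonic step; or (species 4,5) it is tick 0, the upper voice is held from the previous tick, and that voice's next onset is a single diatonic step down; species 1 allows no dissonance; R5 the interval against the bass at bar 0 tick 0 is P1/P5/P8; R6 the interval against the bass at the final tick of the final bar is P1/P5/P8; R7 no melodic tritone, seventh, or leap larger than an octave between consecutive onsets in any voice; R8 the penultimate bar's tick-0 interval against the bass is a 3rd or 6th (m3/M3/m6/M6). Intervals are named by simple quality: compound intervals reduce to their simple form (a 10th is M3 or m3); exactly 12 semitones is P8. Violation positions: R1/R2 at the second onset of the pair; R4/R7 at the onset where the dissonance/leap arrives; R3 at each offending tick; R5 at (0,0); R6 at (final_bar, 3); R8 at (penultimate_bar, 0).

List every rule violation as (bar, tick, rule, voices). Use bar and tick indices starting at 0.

bar 0: v0=G3 v1=G4 downbeat P8
bar 1: v0=B3 v1=B4 downbeat P8
bar 2: v0=G3 v1=B3 downbeat M3
bar 3: v0=F3 v1=F4 downbeat P8
bar 4: v0=G3 v1=B3 downbeat M3
bar 5: v0=A3 v1=F4 downbeat m6
bar 6: v0=G3 v1=G4 downbeat P8
  -> R2 @ bar 1 tick 0 v(0, 1): G3/B3 M3 -> B3/B4 P8 similar
  -> R4 @ bar 1 tick 1 v(0, 1): B3/C5 m2 untreated
  -> R7 @ bar 3 tick 0 v(1,): B3->F4 leap 6st
  -> R7 @ bar 5 tick 0 v(1,): B3->F4 leap 6st

(1, 0, R2, (0, 1))
(1, 1, R4, (0, 1))
(3, 0, R7, (1,))
(5, 0, R7, (1,))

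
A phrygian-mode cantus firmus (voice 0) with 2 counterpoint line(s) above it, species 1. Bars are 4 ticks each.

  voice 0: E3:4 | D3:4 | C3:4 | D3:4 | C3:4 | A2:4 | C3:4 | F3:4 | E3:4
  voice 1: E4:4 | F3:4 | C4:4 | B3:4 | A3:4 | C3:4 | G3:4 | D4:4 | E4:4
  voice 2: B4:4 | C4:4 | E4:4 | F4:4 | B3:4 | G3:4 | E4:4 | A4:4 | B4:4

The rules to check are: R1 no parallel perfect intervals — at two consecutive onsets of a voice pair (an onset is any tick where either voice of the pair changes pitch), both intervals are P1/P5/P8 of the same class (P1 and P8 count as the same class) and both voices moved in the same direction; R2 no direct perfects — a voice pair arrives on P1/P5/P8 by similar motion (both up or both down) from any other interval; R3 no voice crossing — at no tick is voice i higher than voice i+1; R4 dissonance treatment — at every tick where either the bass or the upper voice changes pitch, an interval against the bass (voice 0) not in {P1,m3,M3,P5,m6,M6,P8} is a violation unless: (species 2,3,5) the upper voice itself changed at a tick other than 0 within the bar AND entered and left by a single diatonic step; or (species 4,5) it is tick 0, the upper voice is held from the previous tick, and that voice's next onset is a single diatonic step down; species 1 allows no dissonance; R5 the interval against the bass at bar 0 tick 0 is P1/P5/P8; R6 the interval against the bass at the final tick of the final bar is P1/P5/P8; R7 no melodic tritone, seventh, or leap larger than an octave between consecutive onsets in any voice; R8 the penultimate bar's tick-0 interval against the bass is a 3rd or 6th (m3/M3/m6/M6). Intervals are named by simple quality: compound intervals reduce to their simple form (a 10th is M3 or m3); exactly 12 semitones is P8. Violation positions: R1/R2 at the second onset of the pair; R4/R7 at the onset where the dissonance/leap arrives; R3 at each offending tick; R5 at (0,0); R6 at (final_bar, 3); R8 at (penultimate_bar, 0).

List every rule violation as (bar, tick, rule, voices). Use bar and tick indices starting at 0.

bar 0: v0=E3 v1=E4 v2=B4 downbeat P5
bar 1: v0=D3 v1=F3 v2=C4 downbeat m7
bar 2: v0=C3 v1=C4 v2=E4 downbeat M3
bar 3: v0=D3 v1=B3 v2=F4 downbeat m3
bar 4: v0=C3 v1=A3 v2=B3 downbeat M7
bar 5: v0=A2 v1=C3 v2=G3 downbeat m7
bar 6: v0=C3 v1=G3 v2=E4 downbeat M3
bar 7: v0=F3 v1=D4 v2=A4 downbeat M3
bar 8: v0=E3 v1=E4 v2=B4 downbeat P5
  -> R1 @ bar 1 tick 0 v(1, 2): E4/B4 P5 -> F3/C4 P5 similar
  -> R4 @ bar 1 tick 0 v(0, 2): D3/C4 m7 untreated
  -> R7 @ bar 1 tick 0 v(1,): E4->F3 leap 11st
  -> R7 @ bar 1 tick 0 v(2,): B4->C4 leap 11st
  -> R4 @ bar 4 tick 0 v(0, 2): C3/B3 M7 untreated
  -> R7 @ bar 4 tick 0 v(2,): F4->B3 leap 6st
  -> R2 @ bar 5 tick 0 v(1, 2): A3/B3 M2 -> C3/G3 P5 similar
  -> R4 @ bar 5 tick 0 v(0, 2): A2/G3 m7 untreated
  -> R2 @ bar 6 tick 0 v(0, 1): A2/C3 m3 -> C3/G3 P5 similar
  -> R2 @ bar 7 tick 0 v(1, 2): G3/E4 M6 -> D4/A4 P5 similar
  -> R1 @ bar 8 tick 0 v(1, 2): D4/A4 P5 -> E4/B4 P5 similar

(1, 0, R1, (1, 2))
(1, 0, R4, (0, 2))
(1, 0, R7, (1,))
(1, 0, R7, (2,))
(4, 0, R4, (0, 2))
(4, 0, R7, (2,))
(5, 0, R2, (1, 2))
(5, 0, R4, (0, 2))
(6, 0, R2, (0, 1))
(7, 0, R2, (1, 2))
(8, 0, R1, (1, 2))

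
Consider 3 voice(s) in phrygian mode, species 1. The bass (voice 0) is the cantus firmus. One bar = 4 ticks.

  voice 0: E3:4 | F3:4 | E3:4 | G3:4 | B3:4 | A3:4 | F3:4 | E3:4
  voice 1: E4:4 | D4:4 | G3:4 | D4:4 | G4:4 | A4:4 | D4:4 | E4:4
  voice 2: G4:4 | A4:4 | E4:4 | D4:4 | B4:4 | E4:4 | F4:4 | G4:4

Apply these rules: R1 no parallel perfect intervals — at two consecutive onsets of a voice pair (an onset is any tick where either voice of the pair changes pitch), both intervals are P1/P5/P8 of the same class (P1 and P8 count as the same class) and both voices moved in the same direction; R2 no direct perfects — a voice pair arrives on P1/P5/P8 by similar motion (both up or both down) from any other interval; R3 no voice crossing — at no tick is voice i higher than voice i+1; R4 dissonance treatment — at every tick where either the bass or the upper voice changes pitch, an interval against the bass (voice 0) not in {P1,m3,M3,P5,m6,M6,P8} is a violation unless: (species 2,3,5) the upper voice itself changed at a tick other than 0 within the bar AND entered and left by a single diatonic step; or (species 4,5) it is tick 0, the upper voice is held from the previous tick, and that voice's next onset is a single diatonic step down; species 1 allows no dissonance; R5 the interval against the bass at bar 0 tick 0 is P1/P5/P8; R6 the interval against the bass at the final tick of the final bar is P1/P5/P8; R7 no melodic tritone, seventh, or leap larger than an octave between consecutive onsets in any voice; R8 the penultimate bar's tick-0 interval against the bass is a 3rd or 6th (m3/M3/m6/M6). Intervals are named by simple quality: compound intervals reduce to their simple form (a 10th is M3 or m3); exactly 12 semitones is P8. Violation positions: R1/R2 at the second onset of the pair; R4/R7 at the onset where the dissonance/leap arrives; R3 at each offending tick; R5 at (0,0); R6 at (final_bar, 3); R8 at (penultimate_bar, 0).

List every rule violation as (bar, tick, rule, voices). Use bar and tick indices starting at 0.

(0, 0, R5, (0, 2))
(2, 0, R2, (0, 2))
(3, 0, R2, (0, 1))
(4, 0, R2, (0, 2))
(5, 0, R2, (0, 2))
(5, 0, R3, (1, 2))
(5, 1, R3, (1, 2))
(5, 2, R3, (1, 2))
(5, 3, R3, (1, 2))
(6, 0, R8, (0, 2))
(7, 3, R6, (0, 2))

bar 0: v0=E3 v1=E4 v2=G4 downbeat m3
bar 1: v0=F3 v1=D4 v2=A4 downbeat M3
bar 2: v0=E3 v1=G3 v2=E4 downbeat P8
bar 3: v0=G3 v1=D4 v2=D4 downbeat P5
bar 4: v0=B3 v1=G4 v2=B4 downbeat P8
bar 5: v0=A3 v1=A4 v2=E4 downbeat P5
bar 6: v0=F3 v1=D4 v2=F4 downbeat P8
bar 7: v0=E3 v1=E4 v2=G4 downbeat m3
  -> R5 @ bar 0 tick 0 v(0, 2): opens on m3
  -> R2 @ bar 2 tick 0 v(0, 2): F3/A4 M3 -> E3/E4 P8 similar
  -> R2 @ bar 3 tick 0 v(0, 1): E3/G3 m3 -> G3/D4 P5 similar
  -> R2 @ bar 4 tick 0 v(0, 2): G3/D4 P5 -> B3/B4 P8 similar
  -> R2 @ bar 5 tick 0 v(0, 2): B3/B4 P8 -> A3/E4 P5 similar
  -> R3 @ bar 5 tick 0 v(1, 2): A4 above E4
  -> R3 @ bar 5 tick 1 v(1, 2): A4 above E4
  -> R3 @ bar 5 tick 2 v(1, 2): A4 above E4
  -> R3 @ bar 5 tick 3 v(1, 2): A4 above E4
  -> R8 @ bar 6 tick 0 v(0, 2): penult P8 not 3rd/6th
  -> R6 @ bar 7 tick 3 v(0, 2): closes on m3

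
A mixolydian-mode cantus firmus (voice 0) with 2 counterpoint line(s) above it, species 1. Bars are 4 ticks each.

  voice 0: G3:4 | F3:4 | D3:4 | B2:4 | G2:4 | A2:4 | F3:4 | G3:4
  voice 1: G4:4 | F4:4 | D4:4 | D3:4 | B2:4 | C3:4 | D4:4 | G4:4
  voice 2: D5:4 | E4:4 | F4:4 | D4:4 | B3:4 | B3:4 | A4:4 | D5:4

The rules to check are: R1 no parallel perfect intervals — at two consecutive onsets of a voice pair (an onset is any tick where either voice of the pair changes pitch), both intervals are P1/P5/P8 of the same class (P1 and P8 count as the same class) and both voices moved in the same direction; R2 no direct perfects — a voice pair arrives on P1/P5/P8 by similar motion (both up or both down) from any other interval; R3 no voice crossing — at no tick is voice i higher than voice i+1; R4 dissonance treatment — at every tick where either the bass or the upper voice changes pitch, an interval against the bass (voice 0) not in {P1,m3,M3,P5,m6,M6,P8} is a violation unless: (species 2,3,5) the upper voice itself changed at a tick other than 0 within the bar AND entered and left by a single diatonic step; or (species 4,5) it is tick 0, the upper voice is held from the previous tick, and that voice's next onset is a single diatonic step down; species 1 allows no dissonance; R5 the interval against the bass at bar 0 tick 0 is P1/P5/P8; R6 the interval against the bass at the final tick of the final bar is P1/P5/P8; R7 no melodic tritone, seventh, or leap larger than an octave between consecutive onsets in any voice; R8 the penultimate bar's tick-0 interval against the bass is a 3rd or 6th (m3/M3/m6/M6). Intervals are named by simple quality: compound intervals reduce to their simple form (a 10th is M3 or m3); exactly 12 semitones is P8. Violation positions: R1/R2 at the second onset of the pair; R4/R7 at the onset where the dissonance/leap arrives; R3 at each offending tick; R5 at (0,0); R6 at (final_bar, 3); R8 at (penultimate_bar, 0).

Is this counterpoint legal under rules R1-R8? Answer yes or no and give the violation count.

bar 0: v0=G3 v1=G4 v2=D5 (P5)
bar 1: v0=F3 v1=F4 v2=E4 (M7)
bar 2: v0=D3 v1=D4 v2=F4 (m3)
bar 3: v0=B2 v1=D3 v2=D4 (m3)
bar 4: v0=G2 v1=B2 v2=B3 (M3)
bar 5: v0=A2 v1=C3 v2=B3 (M2)
bar 6: v0=F3 v1=D4 v2=A4 (M3)
bar 7: v0=G3 v1=G4 v2=D5 (P5)
  R1 @ bar1.0: G3/G4 P8 -> F3/F4 P8 similar
  R3 @ bar1.0: F4 above E4
  R4 @ bar1.0: F3/E4 M7 untreated
  R7 @ bar1.0: D5->E4 leap 10st
  R3 @ bar1.1: F4 above E4
  R3 @ bar1.2: F4 above E4
  R3 @ bar1.3: F4 above E4
  R1 @ bar2.0: F3/F4 P8 -> D3/D4 P8 similar
  R2 @ bar3.0: D4/F4 m3 -> D3/D4 P8 similar
  R1 @ bar4.0: D3/D4 P8 -> B2/B3 P8 similar
  R4 @ bar5.0: A2/B3 M2 untreated
  R2 @ bar6.0: C3/B3 M7 -> D4/A4 P5 similar
  R7 @ bar6.0: C3->D4 leap 14st
  R7 @ bar6.0: B3->A4 leap 10st
  R1 @ bar7.0: D4/A4 P5 -> G4/D5 P5 similar
  R2 @ bar7.0: F3/D4 M6 -> G3/G4 P8 similar
  R2 @ bar7.0: F3/A4 M3 -> G3/D5 P5 similar

No (17 violations)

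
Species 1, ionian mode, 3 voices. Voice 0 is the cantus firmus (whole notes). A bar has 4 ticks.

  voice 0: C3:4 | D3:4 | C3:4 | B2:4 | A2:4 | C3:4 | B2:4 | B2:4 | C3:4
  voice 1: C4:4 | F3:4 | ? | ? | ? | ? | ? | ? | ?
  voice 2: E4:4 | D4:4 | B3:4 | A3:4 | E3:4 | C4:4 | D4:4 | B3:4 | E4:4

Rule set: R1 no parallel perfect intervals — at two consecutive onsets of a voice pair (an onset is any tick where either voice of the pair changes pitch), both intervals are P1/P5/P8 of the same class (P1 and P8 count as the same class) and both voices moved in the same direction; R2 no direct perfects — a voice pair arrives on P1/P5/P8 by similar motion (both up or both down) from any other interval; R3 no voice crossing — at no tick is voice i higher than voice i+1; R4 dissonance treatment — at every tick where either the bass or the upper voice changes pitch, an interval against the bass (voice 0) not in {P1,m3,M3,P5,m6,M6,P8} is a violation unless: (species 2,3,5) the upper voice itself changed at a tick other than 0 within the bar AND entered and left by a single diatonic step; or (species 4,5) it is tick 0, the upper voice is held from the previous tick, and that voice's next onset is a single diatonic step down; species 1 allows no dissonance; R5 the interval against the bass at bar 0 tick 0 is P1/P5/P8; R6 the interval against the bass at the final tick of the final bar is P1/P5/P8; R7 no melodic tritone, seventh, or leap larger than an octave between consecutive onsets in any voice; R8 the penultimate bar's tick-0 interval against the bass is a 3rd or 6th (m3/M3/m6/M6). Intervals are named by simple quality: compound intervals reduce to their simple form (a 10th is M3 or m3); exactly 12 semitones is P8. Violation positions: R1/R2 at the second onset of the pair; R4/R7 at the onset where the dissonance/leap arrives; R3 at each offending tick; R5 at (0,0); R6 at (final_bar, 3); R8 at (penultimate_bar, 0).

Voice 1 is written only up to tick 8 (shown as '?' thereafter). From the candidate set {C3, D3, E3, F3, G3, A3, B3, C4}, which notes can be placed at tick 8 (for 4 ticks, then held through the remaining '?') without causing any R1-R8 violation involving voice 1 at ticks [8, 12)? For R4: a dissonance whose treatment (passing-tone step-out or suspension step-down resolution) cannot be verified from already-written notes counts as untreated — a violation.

C3: violates R2
D3: violates R4
E3: violates R2
F3: violates R4
G3: legal
A3: legal
B3: violates R4,R7
C4: violates R3

{A3, G3}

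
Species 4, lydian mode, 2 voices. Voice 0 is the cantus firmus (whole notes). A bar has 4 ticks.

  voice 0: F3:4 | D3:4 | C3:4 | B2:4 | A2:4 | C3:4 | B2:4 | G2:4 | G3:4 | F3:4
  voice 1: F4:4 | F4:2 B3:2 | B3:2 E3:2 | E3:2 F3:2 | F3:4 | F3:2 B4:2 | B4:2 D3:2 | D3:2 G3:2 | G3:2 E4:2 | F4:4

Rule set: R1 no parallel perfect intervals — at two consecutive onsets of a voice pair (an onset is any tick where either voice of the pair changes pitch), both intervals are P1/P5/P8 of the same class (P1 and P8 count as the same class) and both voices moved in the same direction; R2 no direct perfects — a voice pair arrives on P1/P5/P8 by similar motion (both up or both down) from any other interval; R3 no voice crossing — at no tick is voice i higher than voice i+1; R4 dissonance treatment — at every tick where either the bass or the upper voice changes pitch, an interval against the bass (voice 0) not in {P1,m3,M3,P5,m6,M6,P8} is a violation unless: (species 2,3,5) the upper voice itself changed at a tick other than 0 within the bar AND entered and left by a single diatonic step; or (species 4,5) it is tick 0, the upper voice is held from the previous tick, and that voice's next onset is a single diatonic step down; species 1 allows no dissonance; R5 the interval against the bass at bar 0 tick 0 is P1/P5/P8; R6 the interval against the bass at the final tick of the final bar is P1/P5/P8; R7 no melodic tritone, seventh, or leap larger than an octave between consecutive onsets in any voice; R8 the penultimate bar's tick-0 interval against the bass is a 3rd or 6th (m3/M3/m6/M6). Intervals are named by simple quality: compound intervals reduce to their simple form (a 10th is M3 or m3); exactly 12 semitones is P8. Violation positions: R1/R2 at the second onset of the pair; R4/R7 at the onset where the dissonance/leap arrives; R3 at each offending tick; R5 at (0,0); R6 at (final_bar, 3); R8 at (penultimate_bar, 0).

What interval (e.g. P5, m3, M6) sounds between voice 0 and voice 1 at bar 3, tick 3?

voice 0=B2 voice 1=F3 -> TT

TT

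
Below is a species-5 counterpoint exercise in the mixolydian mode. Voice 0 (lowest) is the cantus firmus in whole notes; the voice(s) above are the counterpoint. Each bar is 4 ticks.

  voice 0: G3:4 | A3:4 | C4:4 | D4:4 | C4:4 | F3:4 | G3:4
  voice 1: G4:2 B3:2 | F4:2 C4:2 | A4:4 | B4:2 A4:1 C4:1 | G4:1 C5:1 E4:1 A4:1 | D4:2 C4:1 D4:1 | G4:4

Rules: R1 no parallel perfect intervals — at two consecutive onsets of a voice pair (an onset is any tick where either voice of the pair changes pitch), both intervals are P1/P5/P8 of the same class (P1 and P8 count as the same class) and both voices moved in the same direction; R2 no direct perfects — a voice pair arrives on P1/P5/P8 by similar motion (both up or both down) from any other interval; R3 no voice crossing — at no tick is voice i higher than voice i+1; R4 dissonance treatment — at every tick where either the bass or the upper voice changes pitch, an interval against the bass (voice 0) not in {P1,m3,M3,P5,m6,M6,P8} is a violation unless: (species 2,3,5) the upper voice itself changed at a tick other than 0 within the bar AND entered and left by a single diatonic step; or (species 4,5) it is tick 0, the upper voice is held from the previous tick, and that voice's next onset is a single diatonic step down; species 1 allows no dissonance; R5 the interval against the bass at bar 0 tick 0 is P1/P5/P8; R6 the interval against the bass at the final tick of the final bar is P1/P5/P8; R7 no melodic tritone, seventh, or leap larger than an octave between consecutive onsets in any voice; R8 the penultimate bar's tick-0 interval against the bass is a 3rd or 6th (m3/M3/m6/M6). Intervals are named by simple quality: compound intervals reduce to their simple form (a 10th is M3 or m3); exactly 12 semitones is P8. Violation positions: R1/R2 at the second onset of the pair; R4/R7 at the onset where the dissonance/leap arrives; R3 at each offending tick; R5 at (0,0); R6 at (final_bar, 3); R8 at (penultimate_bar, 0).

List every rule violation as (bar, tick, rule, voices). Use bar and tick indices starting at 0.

bar 0: v0=G3 v1=G4 downbeat P8
bar 1: v0=A3 v1=F4 downbeat m6
bar 2: v0=C4 v1=A4 downbeat M6
bar 3: v0=D4 v1=B4 downbeat M6
bar 4: v0=C4 v1=G4 downbeat P5
bar 5: v0=F3 v1=D4 downbeat M6
bar 6: v0=G3 v1=G4 downbeat P8
  -> R7 @ bar 1 tick 0 v(1,): B3->F4 leap 6st
  -> R3 @ bar 3 tick 3 v(0, 1): D4 above C4
  -> R4 @ bar 3 tick 3 v(0, 1): D4/C4 M2 untreated
  -> R2 @ bar 6 tick 0 v(0, 1): F3/D4 M6 -> G3/G4 P8 similar

(1, 0, R7, (1,))
(3, 3, R3, (0, 1))
(3, 3, R4, (0, 1))
(6, 0, R2, (0, 1))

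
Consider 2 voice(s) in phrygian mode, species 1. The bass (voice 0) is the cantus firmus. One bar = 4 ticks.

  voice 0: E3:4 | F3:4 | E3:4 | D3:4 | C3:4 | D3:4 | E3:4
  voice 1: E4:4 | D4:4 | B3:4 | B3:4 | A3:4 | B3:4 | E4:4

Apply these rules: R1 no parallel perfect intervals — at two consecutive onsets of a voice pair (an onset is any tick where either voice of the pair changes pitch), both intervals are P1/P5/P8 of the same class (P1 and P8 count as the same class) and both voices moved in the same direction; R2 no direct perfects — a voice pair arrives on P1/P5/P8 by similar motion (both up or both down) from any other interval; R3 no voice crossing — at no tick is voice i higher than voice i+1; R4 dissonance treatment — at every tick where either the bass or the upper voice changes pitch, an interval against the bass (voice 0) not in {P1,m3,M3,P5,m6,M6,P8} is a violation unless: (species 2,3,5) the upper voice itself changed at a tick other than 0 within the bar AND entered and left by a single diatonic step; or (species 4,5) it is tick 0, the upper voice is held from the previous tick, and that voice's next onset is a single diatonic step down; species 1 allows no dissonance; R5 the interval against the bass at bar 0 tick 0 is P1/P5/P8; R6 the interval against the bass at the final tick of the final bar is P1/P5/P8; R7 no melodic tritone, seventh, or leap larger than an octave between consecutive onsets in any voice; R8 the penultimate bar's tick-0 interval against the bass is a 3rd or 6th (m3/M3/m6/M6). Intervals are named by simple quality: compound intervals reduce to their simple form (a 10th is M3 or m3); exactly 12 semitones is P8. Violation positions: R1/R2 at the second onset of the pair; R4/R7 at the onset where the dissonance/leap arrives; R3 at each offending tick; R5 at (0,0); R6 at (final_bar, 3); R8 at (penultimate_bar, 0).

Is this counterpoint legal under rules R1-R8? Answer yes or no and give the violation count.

No (2 violations)

bar 0: v0=E3 v1=E4 (P8)
bar 1: v0=F3 v1=D4 (M6)
bar 2: v0=E3 v1=B3 (P5)
bar 3: v0=D3 v1=B3 (M6)
bar 4: v0=C3 v1=A3 (M6)
bar 5: v0=D3 v1=B3 (M6)
bar 6: v0=E3 v1=E4 (P8)
  R2 @ bar2.0: F3/D4 M6 -> E3/B3 P5 similar
  R2 @ bar6.0: D3/B3 M6 -> E3/E4 P8 similar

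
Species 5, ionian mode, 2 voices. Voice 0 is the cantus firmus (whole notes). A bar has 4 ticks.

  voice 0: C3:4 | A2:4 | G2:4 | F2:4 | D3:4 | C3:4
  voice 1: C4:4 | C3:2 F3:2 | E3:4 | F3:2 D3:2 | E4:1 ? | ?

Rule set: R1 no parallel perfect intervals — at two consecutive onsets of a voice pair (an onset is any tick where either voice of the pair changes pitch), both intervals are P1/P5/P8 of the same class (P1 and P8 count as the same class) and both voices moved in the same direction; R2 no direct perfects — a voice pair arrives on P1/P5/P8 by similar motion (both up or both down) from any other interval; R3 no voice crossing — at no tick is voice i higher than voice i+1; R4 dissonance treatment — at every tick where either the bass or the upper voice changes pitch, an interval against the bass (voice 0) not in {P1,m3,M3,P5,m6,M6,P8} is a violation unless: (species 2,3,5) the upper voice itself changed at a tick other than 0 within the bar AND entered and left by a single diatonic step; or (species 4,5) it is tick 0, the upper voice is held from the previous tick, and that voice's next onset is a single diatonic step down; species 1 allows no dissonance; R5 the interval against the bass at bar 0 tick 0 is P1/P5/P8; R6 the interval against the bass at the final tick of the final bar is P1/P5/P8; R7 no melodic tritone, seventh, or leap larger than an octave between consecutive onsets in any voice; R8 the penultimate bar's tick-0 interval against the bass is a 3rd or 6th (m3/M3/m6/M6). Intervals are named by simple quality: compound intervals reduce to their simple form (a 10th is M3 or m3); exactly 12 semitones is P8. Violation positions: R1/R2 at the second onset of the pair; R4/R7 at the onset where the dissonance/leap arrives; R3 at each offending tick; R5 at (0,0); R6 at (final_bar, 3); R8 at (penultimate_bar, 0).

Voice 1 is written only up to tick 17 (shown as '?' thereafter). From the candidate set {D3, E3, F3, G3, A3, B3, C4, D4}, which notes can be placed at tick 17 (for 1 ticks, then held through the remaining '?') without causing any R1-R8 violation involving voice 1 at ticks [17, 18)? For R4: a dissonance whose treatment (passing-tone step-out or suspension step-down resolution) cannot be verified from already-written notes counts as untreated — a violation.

{A3, B3, D4}

D3: violates R7
E3: violates R4
F3: violates R7
G3: violates R4
A3: legal
B3: legal
C4: violates R4
D4: legal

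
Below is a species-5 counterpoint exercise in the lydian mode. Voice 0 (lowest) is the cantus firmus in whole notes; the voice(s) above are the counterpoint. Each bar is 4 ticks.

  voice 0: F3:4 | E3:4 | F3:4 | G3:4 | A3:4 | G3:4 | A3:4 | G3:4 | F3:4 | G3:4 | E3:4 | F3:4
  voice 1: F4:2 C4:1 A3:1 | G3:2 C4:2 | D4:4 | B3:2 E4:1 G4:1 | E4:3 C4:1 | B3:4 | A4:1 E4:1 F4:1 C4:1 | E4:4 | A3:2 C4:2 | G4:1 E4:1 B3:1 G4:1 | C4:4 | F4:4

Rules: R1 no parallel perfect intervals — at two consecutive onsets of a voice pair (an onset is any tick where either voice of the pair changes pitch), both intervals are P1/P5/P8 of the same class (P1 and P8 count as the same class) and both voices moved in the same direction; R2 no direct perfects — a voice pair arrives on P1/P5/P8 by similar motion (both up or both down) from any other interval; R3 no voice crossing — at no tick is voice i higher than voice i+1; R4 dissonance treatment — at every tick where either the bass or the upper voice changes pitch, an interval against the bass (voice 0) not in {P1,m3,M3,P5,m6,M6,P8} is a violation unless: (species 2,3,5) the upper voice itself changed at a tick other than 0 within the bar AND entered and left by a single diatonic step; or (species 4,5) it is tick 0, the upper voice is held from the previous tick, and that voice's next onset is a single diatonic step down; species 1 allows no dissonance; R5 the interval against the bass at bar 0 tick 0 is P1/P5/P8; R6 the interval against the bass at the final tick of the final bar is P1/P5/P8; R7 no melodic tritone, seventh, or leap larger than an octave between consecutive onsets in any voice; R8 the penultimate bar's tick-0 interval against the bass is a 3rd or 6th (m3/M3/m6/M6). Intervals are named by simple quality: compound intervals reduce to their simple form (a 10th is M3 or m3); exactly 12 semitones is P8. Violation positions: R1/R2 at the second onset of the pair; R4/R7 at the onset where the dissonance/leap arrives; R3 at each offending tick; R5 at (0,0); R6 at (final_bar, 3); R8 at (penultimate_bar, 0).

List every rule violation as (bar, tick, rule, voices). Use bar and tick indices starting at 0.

bar 0: v0=F3 v1=F4 downbeat P8
bar 1: v0=E3 v1=G3 downbeat m3
bar 2: v0=F3 v1=D4 downbeat M6
bar 3: v0=G3 v1=B3 downbeat M3
bar 4: v0=A3 v1=E4 downbeat P5
bar 5: v0=G3 v1=B3 downbeat M3
bar 6: v0=A3 v1=A4 downbeat P8
bar 7: v0=G3 v1=E4 downbeat M6
bar 8: v0=F3 v1=A3 downbeat M3
bar 9: v0=G3 v1=G4 downbeat P8
bar 10: v0=E3 v1=C4 downbeat m6
bar 11: v0=F3 v1=F4 downbeat P8
  -> R2 @ bar 6 tick 0 v(0, 1): G3/B3 M3 -> A3/A4 P8 similar
  -> R7 @ bar 6 tick 0 v(1,): B3->A4 leap 10st
  -> R2 @ bar 9 tick 0 v(0, 1): F3/C4 P5 -> G3/G4 P8 similar
  -> R2 @ bar 11 tick 0 v(0, 1): E3/C4 m6 -> F3/F4 P8 similar

(6, 0, R2, (0, 1))
(6, 0, R7, (1,))
(9, 0, R2, (0, 1))
(11, 0, R2, (0, 1))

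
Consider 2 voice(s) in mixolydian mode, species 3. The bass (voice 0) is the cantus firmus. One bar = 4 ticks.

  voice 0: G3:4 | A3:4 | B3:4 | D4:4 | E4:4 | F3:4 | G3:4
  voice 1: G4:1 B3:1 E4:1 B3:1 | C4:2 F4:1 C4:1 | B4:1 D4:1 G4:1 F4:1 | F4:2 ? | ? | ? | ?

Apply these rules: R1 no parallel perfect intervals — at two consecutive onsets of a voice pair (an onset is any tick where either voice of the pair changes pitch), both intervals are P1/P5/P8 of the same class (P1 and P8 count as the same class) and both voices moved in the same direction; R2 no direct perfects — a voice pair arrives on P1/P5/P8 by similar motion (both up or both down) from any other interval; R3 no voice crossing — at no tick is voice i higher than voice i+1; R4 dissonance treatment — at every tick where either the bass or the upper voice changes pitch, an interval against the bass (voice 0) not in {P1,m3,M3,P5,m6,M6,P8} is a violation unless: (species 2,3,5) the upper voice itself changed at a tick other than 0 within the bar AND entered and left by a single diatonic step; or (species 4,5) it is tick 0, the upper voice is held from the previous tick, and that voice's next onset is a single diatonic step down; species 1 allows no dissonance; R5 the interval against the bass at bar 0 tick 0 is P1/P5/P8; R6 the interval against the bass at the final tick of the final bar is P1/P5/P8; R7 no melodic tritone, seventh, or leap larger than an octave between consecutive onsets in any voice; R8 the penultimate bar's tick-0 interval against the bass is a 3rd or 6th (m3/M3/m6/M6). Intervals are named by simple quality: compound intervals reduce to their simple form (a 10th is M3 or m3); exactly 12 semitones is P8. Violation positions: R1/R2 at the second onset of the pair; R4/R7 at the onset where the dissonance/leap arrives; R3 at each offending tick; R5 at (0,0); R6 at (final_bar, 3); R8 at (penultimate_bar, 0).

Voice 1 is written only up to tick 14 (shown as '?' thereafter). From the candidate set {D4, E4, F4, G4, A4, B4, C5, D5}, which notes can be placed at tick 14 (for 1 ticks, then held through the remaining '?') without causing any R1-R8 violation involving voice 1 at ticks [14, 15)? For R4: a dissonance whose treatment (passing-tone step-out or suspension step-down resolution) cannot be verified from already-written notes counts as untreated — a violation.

D4: legal
E4: violates R4
F4: legal
G4: violates R4
A4: legal
B4: violates R7
C5: violates R4
D5: legal

{A4, D4, D5, F4}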